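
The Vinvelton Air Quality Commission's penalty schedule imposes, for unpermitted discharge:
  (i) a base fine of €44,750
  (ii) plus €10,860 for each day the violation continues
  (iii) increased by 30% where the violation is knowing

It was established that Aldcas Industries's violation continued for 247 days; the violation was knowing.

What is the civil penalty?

Per-day component: 247 × €10,860 = €2,682,420
Base plus per-day: €44,750 + €2,682,420 = €2,727,170
Enhancement: 30% of €2,727,170 = €818,151
Enhanced fine: €2,727,170 + €818,151 = €3,545,321

€3,545,321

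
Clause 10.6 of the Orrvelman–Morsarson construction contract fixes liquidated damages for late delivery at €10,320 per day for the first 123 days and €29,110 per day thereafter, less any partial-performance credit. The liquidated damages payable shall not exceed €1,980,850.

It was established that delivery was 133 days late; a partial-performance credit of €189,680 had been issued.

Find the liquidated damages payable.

First 123 days: 123 × €10,320 = €1,269,360
Remaining days: (133 − 123) × €29,110 = €291,100
Accrued per-day damages: €1,269,360 + €291,100 = €1,560,460
Less partial-performance credit: €1,560,460 − €189,680 = €1,370,780
Cap at €1,980,850: €1,370,780 is within the cap, no reduction.

€1,370,780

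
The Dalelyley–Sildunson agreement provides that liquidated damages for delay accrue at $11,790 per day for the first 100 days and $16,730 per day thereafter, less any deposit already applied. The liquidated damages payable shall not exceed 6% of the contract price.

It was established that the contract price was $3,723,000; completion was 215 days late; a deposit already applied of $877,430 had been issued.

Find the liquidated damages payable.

Liquidated damages: $223,380

First 100 days: 100 × $11,790 = $1,179,000
Remaining days: (215 − 100) × $16,730 = $1,923,950
Accrued per-day damages: $1,179,000 + $1,923,950 = $3,102,950
Less deposit already applied: $3,102,950 − $877,430 = $2,225,520
Cap: 6% of $3,723,000 = $223,380
Cap at $223,380: $2,225,520 exceeds the cap → $223,380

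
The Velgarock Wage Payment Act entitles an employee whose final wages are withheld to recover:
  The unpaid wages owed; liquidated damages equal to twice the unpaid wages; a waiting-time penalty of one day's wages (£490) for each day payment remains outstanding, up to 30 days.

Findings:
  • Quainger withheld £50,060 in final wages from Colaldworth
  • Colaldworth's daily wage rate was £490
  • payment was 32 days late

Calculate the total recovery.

Doubled: 2 × £50,060 = £100,120
Penalty days: min(32, 30) = 30
Waiting-time penalty: 30 × £490 = £14,700
Total award: £50,060 + £100,120 + £14,700 = £164,880

Total award: £164,880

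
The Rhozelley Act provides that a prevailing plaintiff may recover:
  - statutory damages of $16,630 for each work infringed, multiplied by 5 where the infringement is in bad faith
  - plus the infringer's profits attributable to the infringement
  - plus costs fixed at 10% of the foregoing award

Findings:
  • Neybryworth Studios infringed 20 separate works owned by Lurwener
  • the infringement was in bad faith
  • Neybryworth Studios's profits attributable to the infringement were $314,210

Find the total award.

$2,174,931

Statutory damages: 20 × $16,630 = $332,600
Multiplied by 5: 5 × $332,600 = $1,663,000
Combined award: $1,663,000 + $314,210 = $1,977,210
Costs: 10% of $1,977,210 = $197,721
Award plus costs: $1,977,210 + $197,721 = $2,174,931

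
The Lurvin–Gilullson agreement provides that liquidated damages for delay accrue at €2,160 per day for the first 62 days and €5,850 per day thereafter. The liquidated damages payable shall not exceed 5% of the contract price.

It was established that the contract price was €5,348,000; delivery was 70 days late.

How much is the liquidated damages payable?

First 62 days: 62 × €2,160 = €133,920
Remaining days: (70 − 62) × €5,850 = €46,800
Accrued per-day damages: €133,920 + €46,800 = €180,720
Cap: 5% of €5,348,000 = €267,400
Cap at €267,400: €180,720 is within the cap, no reduction.

Liquidated damages: €180,720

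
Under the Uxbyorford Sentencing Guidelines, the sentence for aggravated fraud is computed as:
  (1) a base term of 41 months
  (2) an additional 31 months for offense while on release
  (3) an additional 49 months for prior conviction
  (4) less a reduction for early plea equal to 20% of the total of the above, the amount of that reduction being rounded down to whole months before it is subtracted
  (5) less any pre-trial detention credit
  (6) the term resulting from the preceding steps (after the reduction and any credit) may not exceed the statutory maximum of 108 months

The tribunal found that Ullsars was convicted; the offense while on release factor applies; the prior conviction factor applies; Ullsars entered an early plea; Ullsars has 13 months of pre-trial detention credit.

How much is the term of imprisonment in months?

Offense while on release enhancement: +31 months
Prior conviction enhancement: +49 months
Adjusted term: 41 months + 31 months + 49 months = 121 months
Early plea reduction: 20% of 121 months = 24 months (rounded down)
After reduction: 121 − 24 = 97 months
Less pre-trial detention credit: 97 months − 13 months = 84 months
Cap at 108 months: 84 months is within the cap, no reduction.

84 months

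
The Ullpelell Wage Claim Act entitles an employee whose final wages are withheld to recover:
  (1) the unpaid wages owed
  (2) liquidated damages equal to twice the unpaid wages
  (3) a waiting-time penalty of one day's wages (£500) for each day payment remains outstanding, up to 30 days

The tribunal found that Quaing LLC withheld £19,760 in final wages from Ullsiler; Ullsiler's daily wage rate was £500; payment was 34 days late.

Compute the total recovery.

£74,280

Doubled: 2 × £19,760 = £39,520
Penalty days: min(34, 30) = 30
Waiting-time penalty: 30 × £500 = £15,000
Total award: £19,760 + £39,520 + £15,000 = £74,280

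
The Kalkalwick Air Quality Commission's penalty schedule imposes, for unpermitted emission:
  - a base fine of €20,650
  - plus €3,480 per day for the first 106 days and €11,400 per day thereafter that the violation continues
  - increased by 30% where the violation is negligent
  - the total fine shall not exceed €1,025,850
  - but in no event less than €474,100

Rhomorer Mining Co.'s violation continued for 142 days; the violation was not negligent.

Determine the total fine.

First 106 days: 106 × €3,480 = €368,880
Remaining days: (142 − 106) × €11,400 = €410,400
Per-day component: €368,880 + €410,400 = €779,280
Base plus per-day: €20,650 + €779,280 = €799,930
The violation was not negligent: no 30% increase.
Cap at €1,025,850: €799,930 is within the cap, no reduction.
Minimum €474,100: €799,930 meets the minimum, no increase.

€799,930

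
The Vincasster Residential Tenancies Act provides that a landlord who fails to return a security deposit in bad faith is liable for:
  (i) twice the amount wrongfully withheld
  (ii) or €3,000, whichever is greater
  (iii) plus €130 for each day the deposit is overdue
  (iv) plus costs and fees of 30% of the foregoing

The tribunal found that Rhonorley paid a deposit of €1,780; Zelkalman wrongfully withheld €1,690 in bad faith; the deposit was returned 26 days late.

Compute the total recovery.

€8,788

Doubled: 2 × €1,690 = €3,380
Minimum €3,000: €3,380 meets the minimum, no increase.
Late-return penalty: 26 × €130 = €3,380
Damages plus late penalty: €3,380 + €3,380 = €6,760
Costs and fees: 30% of €6,760 = €2,028
Total recovery: €6,760 + €2,028 = €8,788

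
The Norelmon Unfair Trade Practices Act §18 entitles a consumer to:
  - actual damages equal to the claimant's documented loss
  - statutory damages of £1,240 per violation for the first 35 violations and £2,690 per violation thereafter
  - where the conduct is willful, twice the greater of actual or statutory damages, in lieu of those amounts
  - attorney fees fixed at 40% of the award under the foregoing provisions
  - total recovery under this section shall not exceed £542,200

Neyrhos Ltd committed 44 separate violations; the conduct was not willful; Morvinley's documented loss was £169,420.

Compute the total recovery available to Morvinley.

First 35 violations: 35 × £1,240 = £43,400
Remaining violations: (44 − 35) × £2,690 = £24,210
Statutory damages: £43,400 + £24,210 = £67,610
Conduct not willful: the in-lieu enhancement does not apply.
Actual plus statutory damages: £169,420 + £67,610 = £237,030
Attorney fees: 40% of £237,030 = £94,812
Total before cap: £237,030 + £94,812 = £331,842
Cap at £542,200: £331,842 is within the cap, no reduction.

£331,842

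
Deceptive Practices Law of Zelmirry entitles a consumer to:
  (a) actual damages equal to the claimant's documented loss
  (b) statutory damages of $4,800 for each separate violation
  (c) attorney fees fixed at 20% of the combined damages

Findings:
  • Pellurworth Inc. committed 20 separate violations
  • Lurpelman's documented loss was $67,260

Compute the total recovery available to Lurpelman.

Statutory damages: 20 × $4,800 = $96,000
Combined damages: $67,260 + $96,000 = $163,260
Attorney fees: 20% of $163,260 = $32,652
Total recovery: $163,260 + $32,652 = $195,912

Total recovery: $195,912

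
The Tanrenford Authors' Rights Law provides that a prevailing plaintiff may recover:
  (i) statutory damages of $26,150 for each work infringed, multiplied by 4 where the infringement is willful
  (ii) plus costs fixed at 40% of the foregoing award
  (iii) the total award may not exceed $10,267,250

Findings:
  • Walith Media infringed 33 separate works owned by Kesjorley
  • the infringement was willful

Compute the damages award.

Statutory damages: 33 × $26,150 = $862,950
Multiplied by 4: 4 × $862,950 = $3,451,800
Costs: 40% of $3,451,800 = $1,380,720
Award plus costs: $3,451,800 + $1,380,720 = $4,832,520
Cap at $10,267,250: $4,832,520 is within the cap, no reduction.

Award: $4,832,520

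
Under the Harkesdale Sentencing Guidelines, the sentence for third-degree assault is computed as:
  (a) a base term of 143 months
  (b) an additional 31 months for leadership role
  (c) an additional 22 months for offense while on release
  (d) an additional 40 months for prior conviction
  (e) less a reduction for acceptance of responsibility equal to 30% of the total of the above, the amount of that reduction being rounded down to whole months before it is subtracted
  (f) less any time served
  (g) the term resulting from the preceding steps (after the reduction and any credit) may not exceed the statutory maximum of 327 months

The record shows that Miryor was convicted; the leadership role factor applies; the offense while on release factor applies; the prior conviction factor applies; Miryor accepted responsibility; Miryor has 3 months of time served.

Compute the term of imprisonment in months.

163 months

Leadership role enhancement: +31 months
Offense while on release enhancement: +22 months
Prior conviction enhancement: +40 months
Adjusted term: 143 months + 31 months + 22 months + 40 months = 236 months
Acceptance of responsibility reduction: 30% of 236 months = 70 months (rounded down)
After reduction: 236 − 70 = 166 months
Less time served: 166 months − 3 months = 163 months
Cap at 327 months: 163 months is within the cap, no reduction.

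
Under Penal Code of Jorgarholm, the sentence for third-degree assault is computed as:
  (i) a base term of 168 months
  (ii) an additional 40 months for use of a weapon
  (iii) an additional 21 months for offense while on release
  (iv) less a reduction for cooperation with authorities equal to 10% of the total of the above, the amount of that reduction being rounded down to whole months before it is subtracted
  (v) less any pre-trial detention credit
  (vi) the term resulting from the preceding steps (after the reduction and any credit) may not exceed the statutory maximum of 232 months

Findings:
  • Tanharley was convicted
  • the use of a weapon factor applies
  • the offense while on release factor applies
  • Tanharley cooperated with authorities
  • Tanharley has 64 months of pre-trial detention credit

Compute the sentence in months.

Sentence: 143 months

Use of a weapon enhancement: +40 months
Offense while on release enhancement: +21 months
Adjusted term: 168 months + 40 months + 21 months = 229 months
Cooperation with authorities reduction: 10% of 229 months = 22 months (rounded down)
After reduction: 229 − 22 = 207 months
Less pre-trial detention credit: 207 months − 64 months = 143 months
Cap at 232 months: 143 months is within the cap, no reduction.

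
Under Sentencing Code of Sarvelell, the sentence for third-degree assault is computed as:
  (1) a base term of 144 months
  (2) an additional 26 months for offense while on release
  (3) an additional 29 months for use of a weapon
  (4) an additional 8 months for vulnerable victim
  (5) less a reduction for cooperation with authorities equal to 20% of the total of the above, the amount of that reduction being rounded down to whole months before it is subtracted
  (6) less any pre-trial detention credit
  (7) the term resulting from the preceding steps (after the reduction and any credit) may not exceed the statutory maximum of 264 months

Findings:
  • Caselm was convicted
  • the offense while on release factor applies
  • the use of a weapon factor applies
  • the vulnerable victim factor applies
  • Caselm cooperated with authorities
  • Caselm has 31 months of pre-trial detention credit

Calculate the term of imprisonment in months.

Sentence: 135 months

Offense while on release enhancement: +26 months
Use of a weapon enhancement: +29 months
Vulnerable victim enhancement: +8 months
Adjusted term: 144 months + 26 months + 29 months + 8 months = 207 months
Cooperation with authorities reduction: 20% of 207 months = 41 months (rounded down)
After reduction: 207 − 41 = 166 months
Less pre-trial detention credit: 166 months − 31 months = 135 months
Cap at 264 months: 135 months is within the cap, no reduction.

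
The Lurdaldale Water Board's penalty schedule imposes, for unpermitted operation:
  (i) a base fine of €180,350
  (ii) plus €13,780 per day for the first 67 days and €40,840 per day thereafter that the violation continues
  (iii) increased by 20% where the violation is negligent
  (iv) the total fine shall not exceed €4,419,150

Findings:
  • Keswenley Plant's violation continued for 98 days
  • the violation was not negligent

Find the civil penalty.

First 67 days: 67 × €13,780 = €923,260
Remaining days: (98 − 67) × €40,840 = €1,266,040
Per-day component: €923,260 + €1,266,040 = €2,189,300
Base plus per-day: €180,350 + €2,189,300 = €2,369,650
The violation was not negligent: no 20% increase.
Cap at €4,419,150: €2,369,650 is within the cap, no reduction.

Civil penalty: €2,369,650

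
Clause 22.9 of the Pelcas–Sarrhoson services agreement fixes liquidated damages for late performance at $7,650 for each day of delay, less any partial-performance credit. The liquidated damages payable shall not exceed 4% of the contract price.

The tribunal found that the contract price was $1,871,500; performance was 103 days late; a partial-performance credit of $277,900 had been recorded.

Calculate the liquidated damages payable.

Per-day damages: 103 × $7,650 = $787,950
Less partial-performance credit: $787,950 − $277,900 = $510,050
Cap: 4% of $1,871,500 = $74,860
Cap at $74,860: $510,050 exceeds the cap → $74,860

$74,860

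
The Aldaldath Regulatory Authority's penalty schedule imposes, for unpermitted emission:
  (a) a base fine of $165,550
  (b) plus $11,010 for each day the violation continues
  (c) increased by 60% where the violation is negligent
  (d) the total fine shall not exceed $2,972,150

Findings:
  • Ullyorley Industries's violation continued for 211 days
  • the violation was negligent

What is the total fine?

Per-day component: 211 × $11,010 = $2,323,110
Base plus per-day: $165,550 + $2,323,110 = $2,488,660
Enhancement: 60% of $2,488,660 = $1,493,196
Enhanced fine: $2,488,660 + $1,493,196 = $3,981,856
Cap at $2,972,150: $3,981,856 exceeds the cap → $2,972,150

$2,972,150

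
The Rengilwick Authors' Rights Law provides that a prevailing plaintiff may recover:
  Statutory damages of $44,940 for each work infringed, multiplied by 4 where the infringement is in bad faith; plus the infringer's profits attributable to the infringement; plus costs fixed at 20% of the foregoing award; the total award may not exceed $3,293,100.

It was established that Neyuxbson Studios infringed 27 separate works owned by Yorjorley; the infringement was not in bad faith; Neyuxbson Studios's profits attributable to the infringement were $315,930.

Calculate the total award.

$1,835,172

Statutory damages: 27 × $44,940 = $1,213,380
Infringement not in bad faith: no ×4 enhancement.
Combined award: $1,213,380 + $315,930 = $1,529,310
Costs: 20% of $1,529,310 = $305,862
Award plus costs: $1,529,310 + $305,862 = $1,835,172
Cap at $3,293,100: $1,835,172 is within the cap, no reduction.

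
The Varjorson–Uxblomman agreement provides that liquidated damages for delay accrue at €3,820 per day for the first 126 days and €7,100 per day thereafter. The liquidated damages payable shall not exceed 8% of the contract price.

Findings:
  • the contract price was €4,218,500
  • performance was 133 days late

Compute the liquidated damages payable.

First 126 days: 126 × €3,820 = €481,320
Remaining days: (133 − 126) × €7,100 = €49,700
Accrued per-day damages: €481,320 + €49,700 = €531,020
Cap: 8% of €4,218,500 = €337,480
Cap at €337,480: €531,020 exceeds the cap → €337,480

€337,480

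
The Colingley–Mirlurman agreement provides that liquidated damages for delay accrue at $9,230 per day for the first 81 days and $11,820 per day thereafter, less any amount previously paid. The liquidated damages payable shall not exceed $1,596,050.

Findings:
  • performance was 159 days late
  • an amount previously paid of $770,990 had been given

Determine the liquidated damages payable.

Liquidated damages: $898,600

First 81 days: 81 × $9,230 = $747,630
Remaining days: (159 − 81) × $11,820 = $921,960
Accrued per-day damages: $747,630 + $921,960 = $1,669,590
Less amount previously paid: $1,669,590 − $770,990 = $898,600
Cap at $1,596,050: $898,600 is within the cap, no reduction.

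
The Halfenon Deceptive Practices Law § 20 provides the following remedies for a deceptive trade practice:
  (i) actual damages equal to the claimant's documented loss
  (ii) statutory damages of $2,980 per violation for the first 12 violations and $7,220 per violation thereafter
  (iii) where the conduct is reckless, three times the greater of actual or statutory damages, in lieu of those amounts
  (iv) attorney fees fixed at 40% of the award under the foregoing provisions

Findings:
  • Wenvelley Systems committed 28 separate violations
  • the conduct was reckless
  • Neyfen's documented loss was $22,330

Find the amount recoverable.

$635,376

First 12 violations: 12 × $2,980 = $35,760
Remaining violations: (28 − 12) × $7,220 = $115,520
Statutory damages: $35,760 + $115,520 = $151,280
Greater of actual damages ($22,330) or statutory damages ($151,280): $151,280
Trebled: 3 × $151,280 = $453,840
Attorney fees: 40% of $453,840 = $181,536
Total recovery: $453,840 + $181,536 = $635,376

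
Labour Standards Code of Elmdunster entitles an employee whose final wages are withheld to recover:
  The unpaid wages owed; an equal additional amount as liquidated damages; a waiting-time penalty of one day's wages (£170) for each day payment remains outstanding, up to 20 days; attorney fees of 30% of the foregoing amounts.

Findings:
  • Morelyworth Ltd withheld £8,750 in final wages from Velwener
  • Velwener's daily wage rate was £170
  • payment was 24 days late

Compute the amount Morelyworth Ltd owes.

Liquidated damages (equal amount): £8,750
Penalty days: min(24, 20) = 20
Waiting-time penalty: 20 × £170 = £3,400
Subtotal: £8,750 + £8,750 + £3,400 = £20,900
Attorney fees: 30% of £20,900 = £6,270
Total award: £20,900 + £6,270 = £27,170

£27,170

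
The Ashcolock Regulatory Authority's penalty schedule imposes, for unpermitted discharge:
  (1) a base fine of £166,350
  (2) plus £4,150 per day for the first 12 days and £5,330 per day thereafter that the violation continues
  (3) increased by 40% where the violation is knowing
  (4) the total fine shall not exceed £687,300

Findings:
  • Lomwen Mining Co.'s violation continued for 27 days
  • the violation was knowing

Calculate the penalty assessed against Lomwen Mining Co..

£414,540

First 12 days: 12 × £4,150 = £49,800
Remaining days: (27 − 12) × £5,330 = £79,950
Per-day component: £49,800 + £79,950 = £129,750
Base plus per-day: £166,350 + £129,750 = £296,100
Enhancement: 40% of £296,100 = £118,440
Enhanced fine: £296,100 + £118,440 = £414,540
Cap at £687,300: £414,540 is within the cap, no reduction.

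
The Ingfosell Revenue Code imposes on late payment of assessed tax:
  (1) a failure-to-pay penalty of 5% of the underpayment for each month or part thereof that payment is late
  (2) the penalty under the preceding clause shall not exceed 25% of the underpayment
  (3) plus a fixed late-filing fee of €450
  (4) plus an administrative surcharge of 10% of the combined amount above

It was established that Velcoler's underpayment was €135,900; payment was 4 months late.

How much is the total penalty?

Accrued rate: 5% × 4 = 20%, capped at 25% → 20%
Failure-to-pay penalty: 20% of €135,900 = €27,180
Penalty before surcharge: €27,180 + €450 = €27,630
Administrative surcharge: 10% of €27,630 = €2,763
Total penalty: €27,630 + €2,763 = €30,393

Penalty: €30,393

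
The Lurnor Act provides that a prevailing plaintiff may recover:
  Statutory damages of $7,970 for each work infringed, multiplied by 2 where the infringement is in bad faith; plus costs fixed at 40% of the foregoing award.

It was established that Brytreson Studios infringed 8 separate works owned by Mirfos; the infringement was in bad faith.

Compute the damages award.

Award: $178,528

Statutory damages: 8 × $7,970 = $63,760
Doubled: 2 × $63,760 = $127,520
Costs: 40% of $127,520 = $51,008
Award plus costs: $127,520 + $51,008 = $178,528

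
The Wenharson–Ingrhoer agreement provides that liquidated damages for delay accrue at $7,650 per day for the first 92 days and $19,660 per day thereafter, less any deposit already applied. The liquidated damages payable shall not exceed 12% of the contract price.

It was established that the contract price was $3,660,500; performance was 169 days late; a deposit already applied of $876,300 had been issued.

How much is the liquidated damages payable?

$439,260

First 92 days: 92 × $7,650 = $703,800
Remaining days: (169 − 92) × $19,660 = $1,513,820
Accrued per-day damages: $703,800 + $1,513,820 = $2,217,620
Less deposit already applied: $2,217,620 − $876,300 = $1,341,320
Cap: 12% of $3,660,500 = $439,260
Cap at $439,260: $1,341,320 exceeds the cap → $439,260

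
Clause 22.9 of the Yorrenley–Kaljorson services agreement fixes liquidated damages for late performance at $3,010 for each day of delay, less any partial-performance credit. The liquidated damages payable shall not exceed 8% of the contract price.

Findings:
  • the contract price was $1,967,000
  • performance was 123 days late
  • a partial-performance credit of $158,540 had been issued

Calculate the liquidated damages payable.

$157,360

Per-day damages: 123 × $3,010 = $370,230
Less partial-performance credit: $370,230 − $158,540 = $211,690
Cap: 8% of $1,967,000 = $157,360
Cap at $157,360: $211,690 exceeds the cap → $157,360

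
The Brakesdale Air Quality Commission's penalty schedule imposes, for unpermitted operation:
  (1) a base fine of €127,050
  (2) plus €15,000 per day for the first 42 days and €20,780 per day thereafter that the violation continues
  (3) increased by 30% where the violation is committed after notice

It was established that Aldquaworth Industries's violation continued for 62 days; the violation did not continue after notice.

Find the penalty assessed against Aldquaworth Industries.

First 42 days: 42 × €15,000 = €630,000
Remaining days: (62 − 42) × €20,780 = €415,600
Per-day component: €630,000 + €415,600 = €1,045,600
Base plus per-day: €127,050 + €1,045,600 = €1,172,650
The violation did not continue after notice: no 30% increase.

€1,172,650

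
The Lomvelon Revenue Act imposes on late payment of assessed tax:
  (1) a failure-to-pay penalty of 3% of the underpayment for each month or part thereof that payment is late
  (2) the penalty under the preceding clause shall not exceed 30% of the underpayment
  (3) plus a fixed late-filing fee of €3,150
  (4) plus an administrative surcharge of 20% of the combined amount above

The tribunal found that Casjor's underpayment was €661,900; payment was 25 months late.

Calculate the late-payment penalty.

€242,064

Accrued rate: 3% × 25 = 75%, capped at 30% → 30%
Failure-to-pay penalty: 30% of €661,900 = €198,570
Penalty before surcharge: €198,570 + €3,150 = €201,720
Administrative surcharge: 20% of €201,720 = €40,344
Total penalty: €201,720 + €40,344 = €242,064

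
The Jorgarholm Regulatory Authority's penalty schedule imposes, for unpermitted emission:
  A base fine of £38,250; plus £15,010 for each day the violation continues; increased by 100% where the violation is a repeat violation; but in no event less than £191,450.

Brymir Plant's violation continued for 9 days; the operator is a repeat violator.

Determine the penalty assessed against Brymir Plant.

£346,680

Per-day component: 9 × £15,010 = £135,090
Base plus per-day: £38,250 + £135,090 = £173,340
Enhancement: 100% of £173,340 = £173,340
Enhanced fine: £173,340 + £173,340 = £346,680
Minimum £191,450: £346,680 meets the minimum, no increase.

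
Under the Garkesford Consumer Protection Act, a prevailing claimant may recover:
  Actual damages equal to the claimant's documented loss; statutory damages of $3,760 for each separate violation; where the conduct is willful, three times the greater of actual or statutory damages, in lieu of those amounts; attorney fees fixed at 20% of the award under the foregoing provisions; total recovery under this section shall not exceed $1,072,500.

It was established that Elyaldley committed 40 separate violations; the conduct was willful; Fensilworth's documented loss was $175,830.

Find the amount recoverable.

Total recovery: $632,988

Statutory damages: 40 × $3,760 = $150,400
Greater of actual damages ($175,830) or statutory damages ($150,400): $175,830
Trebled: 3 × $175,830 = $527,490
Attorney fees: 20% of $527,490 = $105,498
Total before cap: $527,490 + $105,498 = $632,988
Cap at $1,072,500: $632,988 is within the cap, no reduction.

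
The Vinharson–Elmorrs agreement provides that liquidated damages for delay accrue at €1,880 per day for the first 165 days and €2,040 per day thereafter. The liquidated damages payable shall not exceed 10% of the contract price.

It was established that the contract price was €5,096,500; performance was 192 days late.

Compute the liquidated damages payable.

€365,280

First 165 days: 165 × €1,880 = €310,200
Remaining days: (192 − 165) × €2,040 = €55,080
Accrued per-day damages: €310,200 + €55,080 = €365,280
Cap: 10% of €5,096,500 = €509,650
Cap at €509,650: €365,280 is within the cap, no reduction.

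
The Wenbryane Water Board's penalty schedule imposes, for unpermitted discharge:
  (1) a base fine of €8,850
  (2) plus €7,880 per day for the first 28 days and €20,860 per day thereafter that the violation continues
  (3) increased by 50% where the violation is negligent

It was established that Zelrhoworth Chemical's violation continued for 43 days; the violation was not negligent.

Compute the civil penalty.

First 28 days: 28 × €7,880 = €220,640
Remaining days: (43 − 28) × €20,860 = €312,900
Per-day component: €220,640 + €312,900 = €533,540
Base plus per-day: €8,850 + €533,540 = €542,390
The violation was not negligent: no 50% increase.

€542,390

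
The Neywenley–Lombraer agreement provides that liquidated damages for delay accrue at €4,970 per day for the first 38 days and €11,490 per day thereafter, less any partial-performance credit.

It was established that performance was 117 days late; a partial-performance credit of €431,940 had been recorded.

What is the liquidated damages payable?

First 38 days: 38 × €4,970 = €188,860
Remaining days: (117 − 38) × €11,490 = €907,710
Accrued per-day damages: €188,860 + €907,710 = €1,096,570
Less partial-performance credit: €1,096,570 − €431,940 = €664,630

€664,630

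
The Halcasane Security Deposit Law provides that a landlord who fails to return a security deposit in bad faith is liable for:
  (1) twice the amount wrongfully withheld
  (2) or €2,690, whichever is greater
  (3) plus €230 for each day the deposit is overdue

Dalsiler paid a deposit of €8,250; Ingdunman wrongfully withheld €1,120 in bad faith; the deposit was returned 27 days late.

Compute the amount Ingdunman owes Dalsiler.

Doubled: 2 × €1,120 = €2,240
Minimum €2,690: €2,240 is below the minimum → €2,690
Late-return penalty: 27 × €230 = €6,210
Damages plus late penalty: €2,690 + €6,210 = €8,900

€8,900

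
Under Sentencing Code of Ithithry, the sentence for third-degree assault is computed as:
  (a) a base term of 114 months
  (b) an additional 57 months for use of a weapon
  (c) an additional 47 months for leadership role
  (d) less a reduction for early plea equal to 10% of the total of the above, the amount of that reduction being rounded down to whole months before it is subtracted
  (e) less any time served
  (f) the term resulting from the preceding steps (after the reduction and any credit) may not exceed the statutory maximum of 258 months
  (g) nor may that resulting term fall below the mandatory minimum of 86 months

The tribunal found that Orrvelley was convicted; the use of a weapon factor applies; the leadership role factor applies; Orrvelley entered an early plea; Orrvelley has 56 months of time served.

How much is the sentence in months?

141 months

Use of a weapon enhancement: +57 months
Leadership role enhancement: +47 months
Adjusted term: 114 months + 57 months + 47 months = 218 months
Early plea reduction: 10% of 218 months = 21 months (rounded down)
After reduction: 218 − 21 = 197 months
Less time served: 197 months − 56 months = 141 months
Cap at 258 months: 141 months is within the cap, no reduction.
Minimum 86 months: 141 months meets the minimum, no increase.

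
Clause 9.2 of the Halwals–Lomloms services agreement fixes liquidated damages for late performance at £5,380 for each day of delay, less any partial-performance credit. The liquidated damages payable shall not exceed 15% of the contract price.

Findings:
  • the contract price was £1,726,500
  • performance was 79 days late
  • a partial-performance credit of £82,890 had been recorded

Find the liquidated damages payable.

Per-day damages: 79 × £5,380 = £425,020
Less partial-performance credit: £425,020 − £82,890 = £342,130
Cap: 15% of £1,726,500 = £258,975
Cap at £258,975: £342,130 exceeds the cap → £258,975

Liquidated damages: £258,975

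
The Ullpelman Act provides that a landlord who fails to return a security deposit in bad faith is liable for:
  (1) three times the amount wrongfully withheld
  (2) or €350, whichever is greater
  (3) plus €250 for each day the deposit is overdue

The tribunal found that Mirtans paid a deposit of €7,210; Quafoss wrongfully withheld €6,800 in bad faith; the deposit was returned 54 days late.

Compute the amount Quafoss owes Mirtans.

Trebled: 3 × €6,800 = €20,400
Minimum €350: €20,400 meets the minimum, no increase.
Late-return penalty: 54 × €250 = €13,500
Damages plus late penalty: €20,400 + €13,500 = €33,900

€33,900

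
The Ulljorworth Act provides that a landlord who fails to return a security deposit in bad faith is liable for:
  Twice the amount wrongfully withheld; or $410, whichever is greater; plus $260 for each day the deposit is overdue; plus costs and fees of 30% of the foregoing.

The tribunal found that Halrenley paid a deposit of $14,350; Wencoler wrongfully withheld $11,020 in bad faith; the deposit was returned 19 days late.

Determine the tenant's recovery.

Doubled: 2 × $11,020 = $22,040
Minimum $410: $22,040 meets the minimum, no increase.
Late-return penalty: 19 × $260 = $4,940
Damages plus late penalty: $22,040 + $4,940 = $26,980
Costs and fees: 30% of $26,980 = $8,094
Total recovery: $26,980 + $8,094 = $35,074

$35,074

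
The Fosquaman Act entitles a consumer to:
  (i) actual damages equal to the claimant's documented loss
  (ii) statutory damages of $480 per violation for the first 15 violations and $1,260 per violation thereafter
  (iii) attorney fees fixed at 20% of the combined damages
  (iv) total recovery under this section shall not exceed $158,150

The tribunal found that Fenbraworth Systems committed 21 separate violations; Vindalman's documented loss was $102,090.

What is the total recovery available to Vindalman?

First 15 violations: 15 × $480 = $7,200
Remaining violations: (21 − 15) × $1,260 = $7,560
Statutory damages: $7,200 + $7,560 = $14,760
Combined damages: $102,090 + $14,760 = $116,850
Attorney fees: 20% of $116,850 = $23,370
Total before cap: $116,850 + $23,370 = $140,220
Cap at $158,150: $140,220 is within the cap, no reduction.

$140,220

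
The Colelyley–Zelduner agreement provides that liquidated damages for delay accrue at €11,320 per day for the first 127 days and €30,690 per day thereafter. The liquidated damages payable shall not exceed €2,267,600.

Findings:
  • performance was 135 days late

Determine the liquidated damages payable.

€1,683,160

First 127 days: 127 × €11,320 = €1,437,640
Remaining days: (135 − 127) × €30,690 = €245,520
Accrued per-day damages: €1,437,640 + €245,520 = €1,683,160
Cap at €2,267,600: €1,683,160 is within the cap, no reduction.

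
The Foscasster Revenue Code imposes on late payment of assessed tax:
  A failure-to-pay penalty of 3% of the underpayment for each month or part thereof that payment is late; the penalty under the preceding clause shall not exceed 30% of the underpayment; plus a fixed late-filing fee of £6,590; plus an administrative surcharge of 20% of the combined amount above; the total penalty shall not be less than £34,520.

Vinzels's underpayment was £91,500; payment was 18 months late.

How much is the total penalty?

Accrued rate: 3% × 18 = 54%, capped at 30% → 30%
Failure-to-pay penalty: 30% of £91,500 = £27,450
Penalty before surcharge: £27,450 + £6,590 = £34,040
Administrative surcharge: 20% of £34,040 = £6,808
Total penalty: £34,040 + £6,808 = £40,848
Minimum £34,520: £40,848 meets the minimum, no increase.

£40,848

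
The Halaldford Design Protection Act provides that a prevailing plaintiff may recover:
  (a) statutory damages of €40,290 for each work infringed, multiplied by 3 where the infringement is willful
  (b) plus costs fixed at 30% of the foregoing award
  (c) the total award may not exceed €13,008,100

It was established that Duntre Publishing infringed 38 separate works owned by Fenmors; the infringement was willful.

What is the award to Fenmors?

Statutory damages: 38 × €40,290 = €1,531,020
Trebled: 3 × €1,531,020 = €4,593,060
Costs: 30% of €4,593,060 = €1,377,918
Award plus costs: €4,593,060 + €1,377,918 = €5,970,978
Cap at €13,008,100: €5,970,978 is within the cap, no reduction.

Award: €5,970,978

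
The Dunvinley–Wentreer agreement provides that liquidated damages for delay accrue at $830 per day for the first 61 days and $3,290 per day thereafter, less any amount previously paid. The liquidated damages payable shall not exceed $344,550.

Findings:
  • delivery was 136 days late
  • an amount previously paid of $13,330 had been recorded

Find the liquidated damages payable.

First 61 days: 61 × $830 = $50,630
Remaining days: (136 − 61) × $3,290 = $246,750
Accrued per-day damages: $50,630 + $246,750 = $297,380
Less amount previously paid: $297,380 − $13,330 = $284,050
Cap at $344,550: $284,050 is within the cap, no reduction.

$284,050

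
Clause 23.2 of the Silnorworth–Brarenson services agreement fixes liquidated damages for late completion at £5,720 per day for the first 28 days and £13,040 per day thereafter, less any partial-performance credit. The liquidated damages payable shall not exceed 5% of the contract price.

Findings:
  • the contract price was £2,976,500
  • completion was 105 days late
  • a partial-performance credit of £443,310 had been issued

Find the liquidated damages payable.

Liquidated damages: £148,825

First 28 days: 28 × £5,720 = £160,160
Remaining days: (105 − 28) × £13,040 = £1,004,080
Accrued per-day damages: £160,160 + £1,004,080 = £1,164,240
Less partial-performance credit: £1,164,240 − £443,310 = £720,930
Cap: 5% of £2,976,500 = £148,825
Cap at £148,825: £720,930 exceeds the cap → £148,825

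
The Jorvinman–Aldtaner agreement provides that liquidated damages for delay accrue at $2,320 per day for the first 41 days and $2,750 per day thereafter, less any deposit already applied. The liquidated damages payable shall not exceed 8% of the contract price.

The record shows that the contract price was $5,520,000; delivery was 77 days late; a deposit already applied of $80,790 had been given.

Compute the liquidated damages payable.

First 41 days: 41 × $2,320 = $95,120
Remaining days: (77 − 41) × $2,750 = $99,000
Accrued per-day damages: $95,120 + $99,000 = $194,120
Less deposit already applied: $194,120 − $80,790 = $113,330
Cap: 8% of $5,520,000 = $441,600
Cap at $441,600: $113,330 is within the cap, no reduction.

$113,330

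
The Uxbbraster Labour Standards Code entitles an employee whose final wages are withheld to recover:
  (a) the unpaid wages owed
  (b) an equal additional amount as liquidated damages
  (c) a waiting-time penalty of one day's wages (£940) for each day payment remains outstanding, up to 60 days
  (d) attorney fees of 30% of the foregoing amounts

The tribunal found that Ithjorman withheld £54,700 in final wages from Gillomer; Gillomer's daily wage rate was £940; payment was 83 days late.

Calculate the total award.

Total award: £215,540

Liquidated damages (equal amount): £54,700
Penalty days: min(83, 60) = 60
Waiting-time penalty: 60 × £940 = £56,400
Subtotal: £54,700 + £54,700 + £56,400 = £165,800
Attorney fees: 30% of £165,800 = £49,740
Total award: £165,800 + £49,740 = £215,540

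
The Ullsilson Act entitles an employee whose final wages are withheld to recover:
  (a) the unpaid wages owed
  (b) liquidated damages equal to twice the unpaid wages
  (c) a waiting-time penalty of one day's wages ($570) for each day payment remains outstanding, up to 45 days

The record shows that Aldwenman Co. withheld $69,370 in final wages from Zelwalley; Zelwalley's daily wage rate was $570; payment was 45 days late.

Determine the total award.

Doubled: 2 × $69,370 = $138,740
Penalty days: min(45, 45) = 45
Waiting-time penalty: 45 × $570 = $25,650
Total award: $69,370 + $138,740 + $25,650 = $233,760

$233,760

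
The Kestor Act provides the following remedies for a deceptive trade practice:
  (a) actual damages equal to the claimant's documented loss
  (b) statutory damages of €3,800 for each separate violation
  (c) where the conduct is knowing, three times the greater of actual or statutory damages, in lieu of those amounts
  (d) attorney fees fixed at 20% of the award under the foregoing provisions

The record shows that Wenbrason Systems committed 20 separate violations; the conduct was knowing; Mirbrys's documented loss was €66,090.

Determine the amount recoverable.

Statutory damages: 20 × €3,800 = €76,000
Greater of actual damages (€66,090) or statutory damages (€76,000): €76,000
Trebled: 3 × €76,000 = €228,000
Attorney fees: 20% of €228,000 = €45,600
Total recovery: €228,000 + €45,600 = €273,600

€273,600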